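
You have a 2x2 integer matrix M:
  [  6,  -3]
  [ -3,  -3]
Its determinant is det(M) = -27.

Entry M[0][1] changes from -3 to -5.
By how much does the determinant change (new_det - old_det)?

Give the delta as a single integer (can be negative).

Cofactor C_01 = 3
Entry delta = -5 - -3 = -2
Det delta = entry_delta * cofactor = -2 * 3 = -6

Answer: -6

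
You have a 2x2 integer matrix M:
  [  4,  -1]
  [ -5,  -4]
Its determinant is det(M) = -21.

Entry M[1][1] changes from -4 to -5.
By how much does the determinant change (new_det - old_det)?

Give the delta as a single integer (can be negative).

Answer: -4

Derivation:
Cofactor C_11 = 4
Entry delta = -5 - -4 = -1
Det delta = entry_delta * cofactor = -1 * 4 = -4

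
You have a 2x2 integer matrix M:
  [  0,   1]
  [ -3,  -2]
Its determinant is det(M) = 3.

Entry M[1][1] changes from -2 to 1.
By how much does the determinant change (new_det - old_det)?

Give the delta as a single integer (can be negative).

Cofactor C_11 = 0
Entry delta = 1 - -2 = 3
Det delta = entry_delta * cofactor = 3 * 0 = 0

Answer: 0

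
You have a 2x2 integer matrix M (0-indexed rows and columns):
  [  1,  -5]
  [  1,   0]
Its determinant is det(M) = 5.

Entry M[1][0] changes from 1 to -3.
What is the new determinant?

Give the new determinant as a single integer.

Answer: -15

Derivation:
det is linear in row 1: changing M[1][0] by delta changes det by delta * cofactor(1,0).
Cofactor C_10 = (-1)^(1+0) * minor(1,0) = 5
Entry delta = -3 - 1 = -4
Det delta = -4 * 5 = -20
New det = 5 + -20 = -15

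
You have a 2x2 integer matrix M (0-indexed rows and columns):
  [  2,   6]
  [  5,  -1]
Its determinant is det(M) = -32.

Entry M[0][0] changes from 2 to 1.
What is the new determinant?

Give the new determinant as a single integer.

det is linear in row 0: changing M[0][0] by delta changes det by delta * cofactor(0,0).
Cofactor C_00 = (-1)^(0+0) * minor(0,0) = -1
Entry delta = 1 - 2 = -1
Det delta = -1 * -1 = 1
New det = -32 + 1 = -31

Answer: -31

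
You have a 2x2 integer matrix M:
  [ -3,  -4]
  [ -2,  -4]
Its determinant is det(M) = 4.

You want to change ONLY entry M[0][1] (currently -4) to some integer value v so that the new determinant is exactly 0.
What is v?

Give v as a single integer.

det is linear in entry M[0][1]: det = old_det + (v - -4) * C_01
Cofactor C_01 = 2
Want det = 0: 4 + (v - -4) * 2 = 0
  (v - -4) = -4 / 2 = -2
  v = -4 + (-2) = -6

Answer: -6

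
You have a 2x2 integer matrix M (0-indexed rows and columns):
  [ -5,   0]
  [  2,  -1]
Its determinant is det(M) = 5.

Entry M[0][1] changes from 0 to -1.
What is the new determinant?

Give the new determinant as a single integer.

det is linear in row 0: changing M[0][1] by delta changes det by delta * cofactor(0,1).
Cofactor C_01 = (-1)^(0+1) * minor(0,1) = -2
Entry delta = -1 - 0 = -1
Det delta = -1 * -2 = 2
New det = 5 + 2 = 7

Answer: 7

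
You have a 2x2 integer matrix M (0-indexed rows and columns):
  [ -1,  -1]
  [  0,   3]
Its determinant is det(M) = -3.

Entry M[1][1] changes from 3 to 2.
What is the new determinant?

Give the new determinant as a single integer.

det is linear in row 1: changing M[1][1] by delta changes det by delta * cofactor(1,1).
Cofactor C_11 = (-1)^(1+1) * minor(1,1) = -1
Entry delta = 2 - 3 = -1
Det delta = -1 * -1 = 1
New det = -3 + 1 = -2

Answer: -2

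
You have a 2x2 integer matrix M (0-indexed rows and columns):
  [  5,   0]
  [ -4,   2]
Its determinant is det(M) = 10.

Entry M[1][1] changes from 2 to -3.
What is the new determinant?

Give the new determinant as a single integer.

det is linear in row 1: changing M[1][1] by delta changes det by delta * cofactor(1,1).
Cofactor C_11 = (-1)^(1+1) * minor(1,1) = 5
Entry delta = -3 - 2 = -5
Det delta = -5 * 5 = -25
New det = 10 + -25 = -15

Answer: -15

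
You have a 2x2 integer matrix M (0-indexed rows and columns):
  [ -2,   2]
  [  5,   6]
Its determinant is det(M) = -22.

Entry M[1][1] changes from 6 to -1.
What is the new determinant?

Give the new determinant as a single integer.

Answer: -8

Derivation:
det is linear in row 1: changing M[1][1] by delta changes det by delta * cofactor(1,1).
Cofactor C_11 = (-1)^(1+1) * minor(1,1) = -2
Entry delta = -1 - 6 = -7
Det delta = -7 * -2 = 14
New det = -22 + 14 = -8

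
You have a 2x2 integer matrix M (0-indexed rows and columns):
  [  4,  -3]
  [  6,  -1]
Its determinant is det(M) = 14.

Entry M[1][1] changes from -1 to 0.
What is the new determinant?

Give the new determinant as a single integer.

Answer: 18

Derivation:
det is linear in row 1: changing M[1][1] by delta changes det by delta * cofactor(1,1).
Cofactor C_11 = (-1)^(1+1) * minor(1,1) = 4
Entry delta = 0 - -1 = 1
Det delta = 1 * 4 = 4
New det = 14 + 4 = 18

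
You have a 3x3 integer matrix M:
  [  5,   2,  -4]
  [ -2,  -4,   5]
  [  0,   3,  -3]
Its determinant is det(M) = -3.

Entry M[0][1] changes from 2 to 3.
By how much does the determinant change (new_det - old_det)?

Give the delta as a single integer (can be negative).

Cofactor C_01 = -6
Entry delta = 3 - 2 = 1
Det delta = entry_delta * cofactor = 1 * -6 = -6

Answer: -6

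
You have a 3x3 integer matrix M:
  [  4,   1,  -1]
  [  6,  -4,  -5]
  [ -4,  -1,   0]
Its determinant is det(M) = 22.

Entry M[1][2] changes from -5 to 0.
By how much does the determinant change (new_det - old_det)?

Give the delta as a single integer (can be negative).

Cofactor C_12 = 0
Entry delta = 0 - -5 = 5
Det delta = entry_delta * cofactor = 5 * 0 = 0

Answer: 0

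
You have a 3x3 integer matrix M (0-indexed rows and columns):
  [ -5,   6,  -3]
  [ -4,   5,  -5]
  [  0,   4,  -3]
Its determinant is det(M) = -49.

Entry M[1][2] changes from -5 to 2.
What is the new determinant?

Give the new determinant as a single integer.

Answer: 91

Derivation:
det is linear in row 1: changing M[1][2] by delta changes det by delta * cofactor(1,2).
Cofactor C_12 = (-1)^(1+2) * minor(1,2) = 20
Entry delta = 2 - -5 = 7
Det delta = 7 * 20 = 140
New det = -49 + 140 = 91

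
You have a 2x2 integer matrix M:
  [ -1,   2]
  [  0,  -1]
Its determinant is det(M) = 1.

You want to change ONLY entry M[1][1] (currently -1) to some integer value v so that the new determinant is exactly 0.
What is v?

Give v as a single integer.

Answer: 0

Derivation:
det is linear in entry M[1][1]: det = old_det + (v - -1) * C_11
Cofactor C_11 = -1
Want det = 0: 1 + (v - -1) * -1 = 0
  (v - -1) = -1 / -1 = 1
  v = -1 + (1) = 0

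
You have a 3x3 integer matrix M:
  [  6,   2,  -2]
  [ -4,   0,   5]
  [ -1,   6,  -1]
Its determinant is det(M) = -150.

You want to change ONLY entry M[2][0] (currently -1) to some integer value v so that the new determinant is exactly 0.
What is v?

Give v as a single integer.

Answer: 14

Derivation:
det is linear in entry M[2][0]: det = old_det + (v - -1) * C_20
Cofactor C_20 = 10
Want det = 0: -150 + (v - -1) * 10 = 0
  (v - -1) = 150 / 10 = 15
  v = -1 + (15) = 14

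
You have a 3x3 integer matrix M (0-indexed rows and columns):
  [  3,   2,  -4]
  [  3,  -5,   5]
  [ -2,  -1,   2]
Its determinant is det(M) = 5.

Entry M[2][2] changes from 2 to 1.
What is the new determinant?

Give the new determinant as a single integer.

det is linear in row 2: changing M[2][2] by delta changes det by delta * cofactor(2,2).
Cofactor C_22 = (-1)^(2+2) * minor(2,2) = -21
Entry delta = 1 - 2 = -1
Det delta = -1 * -21 = 21
New det = 5 + 21 = 26

Answer: 26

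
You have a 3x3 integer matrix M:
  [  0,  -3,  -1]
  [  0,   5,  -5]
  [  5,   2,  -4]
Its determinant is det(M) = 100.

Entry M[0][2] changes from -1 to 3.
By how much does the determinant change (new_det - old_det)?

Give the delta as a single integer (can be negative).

Answer: -100

Derivation:
Cofactor C_02 = -25
Entry delta = 3 - -1 = 4
Det delta = entry_delta * cofactor = 4 * -25 = -100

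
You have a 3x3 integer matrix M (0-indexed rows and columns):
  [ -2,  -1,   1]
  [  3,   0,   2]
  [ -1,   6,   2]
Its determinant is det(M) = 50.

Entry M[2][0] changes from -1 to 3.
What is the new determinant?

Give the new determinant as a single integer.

det is linear in row 2: changing M[2][0] by delta changes det by delta * cofactor(2,0).
Cofactor C_20 = (-1)^(2+0) * minor(2,0) = -2
Entry delta = 3 - -1 = 4
Det delta = 4 * -2 = -8
New det = 50 + -8 = 42

Answer: 42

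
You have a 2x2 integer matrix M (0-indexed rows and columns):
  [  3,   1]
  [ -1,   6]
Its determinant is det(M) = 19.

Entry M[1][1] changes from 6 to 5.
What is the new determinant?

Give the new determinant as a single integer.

Answer: 16

Derivation:
det is linear in row 1: changing M[1][1] by delta changes det by delta * cofactor(1,1).
Cofactor C_11 = (-1)^(1+1) * minor(1,1) = 3
Entry delta = 5 - 6 = -1
Det delta = -1 * 3 = -3
New det = 19 + -3 = 16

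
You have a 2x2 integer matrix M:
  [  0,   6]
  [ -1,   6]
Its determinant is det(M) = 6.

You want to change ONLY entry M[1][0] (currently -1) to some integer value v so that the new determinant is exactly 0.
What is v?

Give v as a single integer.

Answer: 0

Derivation:
det is linear in entry M[1][0]: det = old_det + (v - -1) * C_10
Cofactor C_10 = -6
Want det = 0: 6 + (v - -1) * -6 = 0
  (v - -1) = -6 / -6 = 1
  v = -1 + (1) = 0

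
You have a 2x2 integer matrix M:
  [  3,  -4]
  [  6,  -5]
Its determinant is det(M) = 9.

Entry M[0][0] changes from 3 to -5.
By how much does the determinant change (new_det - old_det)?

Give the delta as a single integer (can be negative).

Cofactor C_00 = -5
Entry delta = -5 - 3 = -8
Det delta = entry_delta * cofactor = -8 * -5 = 40

Answer: 40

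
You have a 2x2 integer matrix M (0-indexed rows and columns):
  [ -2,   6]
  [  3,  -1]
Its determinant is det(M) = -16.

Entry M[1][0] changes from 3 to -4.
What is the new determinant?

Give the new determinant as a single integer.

det is linear in row 1: changing M[1][0] by delta changes det by delta * cofactor(1,0).
Cofactor C_10 = (-1)^(1+0) * minor(1,0) = -6
Entry delta = -4 - 3 = -7
Det delta = -7 * -6 = 42
New det = -16 + 42 = 26

Answer: 26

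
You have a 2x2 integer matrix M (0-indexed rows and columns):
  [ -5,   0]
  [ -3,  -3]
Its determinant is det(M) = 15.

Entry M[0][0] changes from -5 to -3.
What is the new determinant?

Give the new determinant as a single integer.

det is linear in row 0: changing M[0][0] by delta changes det by delta * cofactor(0,0).
Cofactor C_00 = (-1)^(0+0) * minor(0,0) = -3
Entry delta = -3 - -5 = 2
Det delta = 2 * -3 = -6
New det = 15 + -6 = 9

Answer: 9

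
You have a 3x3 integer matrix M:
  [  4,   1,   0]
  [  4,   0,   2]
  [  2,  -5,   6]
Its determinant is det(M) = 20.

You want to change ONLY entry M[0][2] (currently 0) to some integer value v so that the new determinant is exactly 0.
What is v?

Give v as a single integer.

det is linear in entry M[0][2]: det = old_det + (v - 0) * C_02
Cofactor C_02 = -20
Want det = 0: 20 + (v - 0) * -20 = 0
  (v - 0) = -20 / -20 = 1
  v = 0 + (1) = 1

Answer: 1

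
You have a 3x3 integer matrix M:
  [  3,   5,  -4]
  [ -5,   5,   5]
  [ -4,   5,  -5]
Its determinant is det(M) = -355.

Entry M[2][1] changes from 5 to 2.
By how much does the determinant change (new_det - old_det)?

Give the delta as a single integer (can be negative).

Answer: -15

Derivation:
Cofactor C_21 = 5
Entry delta = 2 - 5 = -3
Det delta = entry_delta * cofactor = -3 * 5 = -15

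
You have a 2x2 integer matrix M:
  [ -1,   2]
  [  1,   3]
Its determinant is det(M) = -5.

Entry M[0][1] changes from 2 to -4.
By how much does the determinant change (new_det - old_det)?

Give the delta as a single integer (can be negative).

Cofactor C_01 = -1
Entry delta = -4 - 2 = -6
Det delta = entry_delta * cofactor = -6 * -1 = 6

Answer: 6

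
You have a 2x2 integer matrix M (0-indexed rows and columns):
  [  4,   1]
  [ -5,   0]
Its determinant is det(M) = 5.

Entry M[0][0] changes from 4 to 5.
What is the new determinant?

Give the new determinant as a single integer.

det is linear in row 0: changing M[0][0] by delta changes det by delta * cofactor(0,0).
Cofactor C_00 = (-1)^(0+0) * minor(0,0) = 0
Entry delta = 5 - 4 = 1
Det delta = 1 * 0 = 0
New det = 5 + 0 = 5

Answer: 5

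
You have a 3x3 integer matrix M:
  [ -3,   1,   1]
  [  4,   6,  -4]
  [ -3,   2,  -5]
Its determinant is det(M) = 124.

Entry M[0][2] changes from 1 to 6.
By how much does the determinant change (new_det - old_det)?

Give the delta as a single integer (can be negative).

Answer: 130

Derivation:
Cofactor C_02 = 26
Entry delta = 6 - 1 = 5
Det delta = entry_delta * cofactor = 5 * 26 = 130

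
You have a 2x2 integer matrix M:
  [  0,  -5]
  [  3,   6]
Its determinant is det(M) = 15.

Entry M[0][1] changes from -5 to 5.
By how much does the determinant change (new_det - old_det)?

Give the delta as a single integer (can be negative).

Cofactor C_01 = -3
Entry delta = 5 - -5 = 10
Det delta = entry_delta * cofactor = 10 * -3 = -30

Answer: -30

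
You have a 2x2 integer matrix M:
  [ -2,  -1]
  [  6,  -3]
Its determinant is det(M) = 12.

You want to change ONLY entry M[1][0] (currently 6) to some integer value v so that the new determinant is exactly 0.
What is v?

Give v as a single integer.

Answer: -6

Derivation:
det is linear in entry M[1][0]: det = old_det + (v - 6) * C_10
Cofactor C_10 = 1
Want det = 0: 12 + (v - 6) * 1 = 0
  (v - 6) = -12 / 1 = -12
  v = 6 + (-12) = -6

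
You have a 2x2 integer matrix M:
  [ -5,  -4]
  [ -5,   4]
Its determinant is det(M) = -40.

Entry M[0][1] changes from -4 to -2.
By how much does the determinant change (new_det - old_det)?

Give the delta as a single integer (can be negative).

Answer: 10

Derivation:
Cofactor C_01 = 5
Entry delta = -2 - -4 = 2
Det delta = entry_delta * cofactor = 2 * 5 = 10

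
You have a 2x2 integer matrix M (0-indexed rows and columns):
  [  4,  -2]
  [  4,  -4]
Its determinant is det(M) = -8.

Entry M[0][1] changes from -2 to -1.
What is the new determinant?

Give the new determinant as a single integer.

Answer: -12

Derivation:
det is linear in row 0: changing M[0][1] by delta changes det by delta * cofactor(0,1).
Cofactor C_01 = (-1)^(0+1) * minor(0,1) = -4
Entry delta = -1 - -2 = 1
Det delta = 1 * -4 = -4
New det = -8 + -4 = -12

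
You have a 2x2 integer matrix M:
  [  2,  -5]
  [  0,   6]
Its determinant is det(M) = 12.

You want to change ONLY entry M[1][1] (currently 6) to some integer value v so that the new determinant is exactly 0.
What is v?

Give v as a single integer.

det is linear in entry M[1][1]: det = old_det + (v - 6) * C_11
Cofactor C_11 = 2
Want det = 0: 12 + (v - 6) * 2 = 0
  (v - 6) = -12 / 2 = -6
  v = 6 + (-6) = 0

Answer: 0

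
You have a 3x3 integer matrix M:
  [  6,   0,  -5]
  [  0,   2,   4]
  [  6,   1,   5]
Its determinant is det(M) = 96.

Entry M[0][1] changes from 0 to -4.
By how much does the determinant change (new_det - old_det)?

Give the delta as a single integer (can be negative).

Answer: -96

Derivation:
Cofactor C_01 = 24
Entry delta = -4 - 0 = -4
Det delta = entry_delta * cofactor = -4 * 24 = -96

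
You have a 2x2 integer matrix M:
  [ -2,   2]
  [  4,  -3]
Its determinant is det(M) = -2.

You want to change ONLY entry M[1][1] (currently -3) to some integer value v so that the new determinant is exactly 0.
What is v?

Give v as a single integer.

det is linear in entry M[1][1]: det = old_det + (v - -3) * C_11
Cofactor C_11 = -2
Want det = 0: -2 + (v - -3) * -2 = 0
  (v - -3) = 2 / -2 = -1
  v = -3 + (-1) = -4

Answer: -4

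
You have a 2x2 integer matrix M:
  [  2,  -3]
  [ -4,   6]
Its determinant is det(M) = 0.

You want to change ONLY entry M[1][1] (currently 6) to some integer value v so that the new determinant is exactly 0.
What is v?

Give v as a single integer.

det is linear in entry M[1][1]: det = old_det + (v - 6) * C_11
Cofactor C_11 = 2
Want det = 0: 0 + (v - 6) * 2 = 0
  (v - 6) = 0 / 2 = 0
  v = 6 + (0) = 6

Answer: 6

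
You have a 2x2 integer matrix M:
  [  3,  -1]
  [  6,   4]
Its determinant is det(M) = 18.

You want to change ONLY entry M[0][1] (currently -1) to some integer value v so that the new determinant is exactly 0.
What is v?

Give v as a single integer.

det is linear in entry M[0][1]: det = old_det + (v - -1) * C_01
Cofactor C_01 = -6
Want det = 0: 18 + (v - -1) * -6 = 0
  (v - -1) = -18 / -6 = 3
  v = -1 + (3) = 2

Answer: 2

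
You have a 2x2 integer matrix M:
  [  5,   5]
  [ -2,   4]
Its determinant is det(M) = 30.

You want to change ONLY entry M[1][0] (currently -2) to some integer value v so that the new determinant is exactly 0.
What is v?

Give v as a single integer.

det is linear in entry M[1][0]: det = old_det + (v - -2) * C_10
Cofactor C_10 = -5
Want det = 0: 30 + (v - -2) * -5 = 0
  (v - -2) = -30 / -5 = 6
  v = -2 + (6) = 4

Answer: 4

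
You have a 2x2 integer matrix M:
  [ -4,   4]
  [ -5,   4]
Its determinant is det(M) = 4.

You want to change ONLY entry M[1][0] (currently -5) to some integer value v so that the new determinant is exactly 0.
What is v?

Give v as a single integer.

Answer: -4

Derivation:
det is linear in entry M[1][0]: det = old_det + (v - -5) * C_10
Cofactor C_10 = -4
Want det = 0: 4 + (v - -5) * -4 = 0
  (v - -5) = -4 / -4 = 1
  v = -5 + (1) = -4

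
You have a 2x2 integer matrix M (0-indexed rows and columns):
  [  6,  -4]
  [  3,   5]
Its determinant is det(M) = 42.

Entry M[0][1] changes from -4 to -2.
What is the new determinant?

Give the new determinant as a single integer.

det is linear in row 0: changing M[0][1] by delta changes det by delta * cofactor(0,1).
Cofactor C_01 = (-1)^(0+1) * minor(0,1) = -3
Entry delta = -2 - -4 = 2
Det delta = 2 * -3 = -6
New det = 42 + -6 = 36

Answer: 36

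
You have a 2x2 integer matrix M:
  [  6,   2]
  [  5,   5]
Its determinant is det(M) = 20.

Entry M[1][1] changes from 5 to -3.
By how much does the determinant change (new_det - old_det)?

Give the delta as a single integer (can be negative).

Cofactor C_11 = 6
Entry delta = -3 - 5 = -8
Det delta = entry_delta * cofactor = -8 * 6 = -48

Answer: -48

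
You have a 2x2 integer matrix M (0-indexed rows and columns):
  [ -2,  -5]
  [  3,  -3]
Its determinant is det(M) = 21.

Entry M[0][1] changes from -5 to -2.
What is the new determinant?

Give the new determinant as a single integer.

Answer: 12

Derivation:
det is linear in row 0: changing M[0][1] by delta changes det by delta * cofactor(0,1).
Cofactor C_01 = (-1)^(0+1) * minor(0,1) = -3
Entry delta = -2 - -5 = 3
Det delta = 3 * -3 = -9
New det = 21 + -9 = 12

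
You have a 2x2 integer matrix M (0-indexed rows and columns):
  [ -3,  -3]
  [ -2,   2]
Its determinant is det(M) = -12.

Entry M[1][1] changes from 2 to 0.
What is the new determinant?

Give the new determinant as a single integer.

det is linear in row 1: changing M[1][1] by delta changes det by delta * cofactor(1,1).
Cofactor C_11 = (-1)^(1+1) * minor(1,1) = -3
Entry delta = 0 - 2 = -2
Det delta = -2 * -3 = 6
New det = -12 + 6 = -6

Answer: -6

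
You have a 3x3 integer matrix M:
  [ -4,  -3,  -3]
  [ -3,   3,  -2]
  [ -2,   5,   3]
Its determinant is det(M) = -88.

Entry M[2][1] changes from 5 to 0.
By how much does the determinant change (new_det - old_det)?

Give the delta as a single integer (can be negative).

Answer: -5

Derivation:
Cofactor C_21 = 1
Entry delta = 0 - 5 = -5
Det delta = entry_delta * cofactor = -5 * 1 = -5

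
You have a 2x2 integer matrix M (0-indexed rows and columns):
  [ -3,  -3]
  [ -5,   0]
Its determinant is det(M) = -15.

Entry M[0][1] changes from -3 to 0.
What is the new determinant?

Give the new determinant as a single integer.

det is linear in row 0: changing M[0][1] by delta changes det by delta * cofactor(0,1).
Cofactor C_01 = (-1)^(0+1) * minor(0,1) = 5
Entry delta = 0 - -3 = 3
Det delta = 3 * 5 = 15
New det = -15 + 15 = 0

Answer: 0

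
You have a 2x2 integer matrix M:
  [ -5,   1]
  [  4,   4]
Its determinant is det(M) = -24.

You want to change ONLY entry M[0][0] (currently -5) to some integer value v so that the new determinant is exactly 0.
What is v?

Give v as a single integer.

Answer: 1

Derivation:
det is linear in entry M[0][0]: det = old_det + (v - -5) * C_00
Cofactor C_00 = 4
Want det = 0: -24 + (v - -5) * 4 = 0
  (v - -5) = 24 / 4 = 6
  v = -5 + (6) = 1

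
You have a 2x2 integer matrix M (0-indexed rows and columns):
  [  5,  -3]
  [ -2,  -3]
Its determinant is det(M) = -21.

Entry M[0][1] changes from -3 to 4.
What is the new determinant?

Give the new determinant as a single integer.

det is linear in row 0: changing M[0][1] by delta changes det by delta * cofactor(0,1).
Cofactor C_01 = (-1)^(0+1) * minor(0,1) = 2
Entry delta = 4 - -3 = 7
Det delta = 7 * 2 = 14
New det = -21 + 14 = -7

Answer: -7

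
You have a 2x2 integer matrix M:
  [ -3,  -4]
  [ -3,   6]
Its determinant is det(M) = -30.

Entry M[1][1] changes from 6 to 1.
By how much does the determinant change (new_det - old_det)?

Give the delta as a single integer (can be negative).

Answer: 15

Derivation:
Cofactor C_11 = -3
Entry delta = 1 - 6 = -5
Det delta = entry_delta * cofactor = -5 * -3 = 15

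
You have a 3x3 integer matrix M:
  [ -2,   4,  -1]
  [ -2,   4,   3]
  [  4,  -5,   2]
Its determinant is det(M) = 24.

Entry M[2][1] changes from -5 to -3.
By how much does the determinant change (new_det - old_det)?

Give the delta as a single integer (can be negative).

Answer: 16

Derivation:
Cofactor C_21 = 8
Entry delta = -3 - -5 = 2
Det delta = entry_delta * cofactor = 2 * 8 = 16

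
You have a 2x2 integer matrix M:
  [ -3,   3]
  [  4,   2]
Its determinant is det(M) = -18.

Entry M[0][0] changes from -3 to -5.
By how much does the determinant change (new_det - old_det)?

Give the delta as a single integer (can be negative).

Cofactor C_00 = 2
Entry delta = -5 - -3 = -2
Det delta = entry_delta * cofactor = -2 * 2 = -4

Answer: -4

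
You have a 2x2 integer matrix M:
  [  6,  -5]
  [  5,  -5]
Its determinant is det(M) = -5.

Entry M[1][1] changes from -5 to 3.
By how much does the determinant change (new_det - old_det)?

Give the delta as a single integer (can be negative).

Cofactor C_11 = 6
Entry delta = 3 - -5 = 8
Det delta = entry_delta * cofactor = 8 * 6 = 48

Answer: 48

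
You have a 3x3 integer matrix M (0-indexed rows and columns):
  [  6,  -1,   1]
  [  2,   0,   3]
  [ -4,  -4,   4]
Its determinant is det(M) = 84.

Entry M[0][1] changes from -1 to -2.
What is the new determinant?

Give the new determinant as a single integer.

Answer: 104

Derivation:
det is linear in row 0: changing M[0][1] by delta changes det by delta * cofactor(0,1).
Cofactor C_01 = (-1)^(0+1) * minor(0,1) = -20
Entry delta = -2 - -1 = -1
Det delta = -1 * -20 = 20
New det = 84 + 20 = 104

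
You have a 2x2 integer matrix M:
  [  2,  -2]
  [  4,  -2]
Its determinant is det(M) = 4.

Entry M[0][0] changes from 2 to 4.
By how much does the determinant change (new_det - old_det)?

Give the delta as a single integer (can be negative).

Answer: -4

Derivation:
Cofactor C_00 = -2
Entry delta = 4 - 2 = 2
Det delta = entry_delta * cofactor = 2 * -2 = -4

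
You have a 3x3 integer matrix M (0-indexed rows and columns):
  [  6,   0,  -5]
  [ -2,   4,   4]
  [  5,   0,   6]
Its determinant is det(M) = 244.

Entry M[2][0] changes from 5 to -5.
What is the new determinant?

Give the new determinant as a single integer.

det is linear in row 2: changing M[2][0] by delta changes det by delta * cofactor(2,0).
Cofactor C_20 = (-1)^(2+0) * minor(2,0) = 20
Entry delta = -5 - 5 = -10
Det delta = -10 * 20 = -200
New det = 244 + -200 = 44

Answer: 44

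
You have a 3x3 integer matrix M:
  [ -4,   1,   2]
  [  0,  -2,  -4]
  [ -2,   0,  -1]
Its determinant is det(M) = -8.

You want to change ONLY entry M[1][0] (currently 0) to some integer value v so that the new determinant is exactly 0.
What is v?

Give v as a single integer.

det is linear in entry M[1][0]: det = old_det + (v - 0) * C_10
Cofactor C_10 = 1
Want det = 0: -8 + (v - 0) * 1 = 0
  (v - 0) = 8 / 1 = 8
  v = 0 + (8) = 8

Answer: 8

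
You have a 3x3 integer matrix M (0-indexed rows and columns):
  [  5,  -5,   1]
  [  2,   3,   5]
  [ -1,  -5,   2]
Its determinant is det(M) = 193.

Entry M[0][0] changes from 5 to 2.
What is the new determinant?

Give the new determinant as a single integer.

Answer: 100

Derivation:
det is linear in row 0: changing M[0][0] by delta changes det by delta * cofactor(0,0).
Cofactor C_00 = (-1)^(0+0) * minor(0,0) = 31
Entry delta = 2 - 5 = -3
Det delta = -3 * 31 = -93
New det = 193 + -93 = 100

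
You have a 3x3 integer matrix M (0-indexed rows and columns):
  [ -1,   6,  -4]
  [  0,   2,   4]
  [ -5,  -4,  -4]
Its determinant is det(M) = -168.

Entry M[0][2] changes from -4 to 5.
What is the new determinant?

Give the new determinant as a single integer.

det is linear in row 0: changing M[0][2] by delta changes det by delta * cofactor(0,2).
Cofactor C_02 = (-1)^(0+2) * minor(0,2) = 10
Entry delta = 5 - -4 = 9
Det delta = 9 * 10 = 90
New det = -168 + 90 = -78

Answer: -78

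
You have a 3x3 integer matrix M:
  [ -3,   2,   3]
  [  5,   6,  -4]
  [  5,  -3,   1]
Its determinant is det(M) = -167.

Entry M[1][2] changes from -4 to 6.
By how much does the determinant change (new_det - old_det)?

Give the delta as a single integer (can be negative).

Cofactor C_12 = 1
Entry delta = 6 - -4 = 10
Det delta = entry_delta * cofactor = 10 * 1 = 10

Answer: 10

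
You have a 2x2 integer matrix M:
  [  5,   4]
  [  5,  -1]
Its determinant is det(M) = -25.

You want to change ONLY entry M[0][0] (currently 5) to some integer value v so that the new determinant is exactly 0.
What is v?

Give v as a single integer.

Answer: -20

Derivation:
det is linear in entry M[0][0]: det = old_det + (v - 5) * C_00
Cofactor C_00 = -1
Want det = 0: -25 + (v - 5) * -1 = 0
  (v - 5) = 25 / -1 = -25
  v = 5 + (-25) = -20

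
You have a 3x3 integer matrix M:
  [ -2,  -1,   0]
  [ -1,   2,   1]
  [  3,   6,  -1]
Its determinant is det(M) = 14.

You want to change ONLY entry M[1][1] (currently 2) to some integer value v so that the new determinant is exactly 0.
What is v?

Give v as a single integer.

Answer: -5

Derivation:
det is linear in entry M[1][1]: det = old_det + (v - 2) * C_11
Cofactor C_11 = 2
Want det = 0: 14 + (v - 2) * 2 = 0
  (v - 2) = -14 / 2 = -7
  v = 2 + (-7) = -5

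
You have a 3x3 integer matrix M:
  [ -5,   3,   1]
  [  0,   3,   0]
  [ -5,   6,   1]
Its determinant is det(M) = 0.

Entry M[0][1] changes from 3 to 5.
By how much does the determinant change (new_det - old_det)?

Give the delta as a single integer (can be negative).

Cofactor C_01 = 0
Entry delta = 5 - 3 = 2
Det delta = entry_delta * cofactor = 2 * 0 = 0

Answer: 0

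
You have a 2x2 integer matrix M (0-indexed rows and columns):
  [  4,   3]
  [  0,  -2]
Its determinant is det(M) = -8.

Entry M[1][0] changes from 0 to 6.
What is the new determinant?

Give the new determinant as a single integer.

det is linear in row 1: changing M[1][0] by delta changes det by delta * cofactor(1,0).
Cofactor C_10 = (-1)^(1+0) * minor(1,0) = -3
Entry delta = 6 - 0 = 6
Det delta = 6 * -3 = -18
New det = -8 + -18 = -26

Answer: -26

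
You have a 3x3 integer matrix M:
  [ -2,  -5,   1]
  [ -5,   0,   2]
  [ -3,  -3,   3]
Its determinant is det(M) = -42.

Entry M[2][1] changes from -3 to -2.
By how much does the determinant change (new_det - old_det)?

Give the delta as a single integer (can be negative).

Cofactor C_21 = -1
Entry delta = -2 - -3 = 1
Det delta = entry_delta * cofactor = 1 * -1 = -1

Answer: -1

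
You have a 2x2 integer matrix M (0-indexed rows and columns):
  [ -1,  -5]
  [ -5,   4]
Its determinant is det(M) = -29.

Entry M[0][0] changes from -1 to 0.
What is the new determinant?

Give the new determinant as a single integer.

Answer: -25

Derivation:
det is linear in row 0: changing M[0][0] by delta changes det by delta * cofactor(0,0).
Cofactor C_00 = (-1)^(0+0) * minor(0,0) = 4
Entry delta = 0 - -1 = 1
Det delta = 1 * 4 = 4
New det = -29 + 4 = -25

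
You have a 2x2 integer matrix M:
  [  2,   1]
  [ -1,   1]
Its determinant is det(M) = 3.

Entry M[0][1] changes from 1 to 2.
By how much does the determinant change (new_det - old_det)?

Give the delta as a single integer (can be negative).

Answer: 1

Derivation:
Cofactor C_01 = 1
Entry delta = 2 - 1 = 1
Det delta = entry_delta * cofactor = 1 * 1 = 1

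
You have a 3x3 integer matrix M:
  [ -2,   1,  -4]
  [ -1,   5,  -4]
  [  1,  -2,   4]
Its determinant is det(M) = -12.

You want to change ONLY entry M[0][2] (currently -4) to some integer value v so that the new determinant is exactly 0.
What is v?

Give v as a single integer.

det is linear in entry M[0][2]: det = old_det + (v - -4) * C_02
Cofactor C_02 = -3
Want det = 0: -12 + (v - -4) * -3 = 0
  (v - -4) = 12 / -3 = -4
  v = -4 + (-4) = -8

Answer: -8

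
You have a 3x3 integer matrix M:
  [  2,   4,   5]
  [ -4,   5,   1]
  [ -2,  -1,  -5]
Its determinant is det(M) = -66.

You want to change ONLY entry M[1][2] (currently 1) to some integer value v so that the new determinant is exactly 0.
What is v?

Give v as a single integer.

det is linear in entry M[1][2]: det = old_det + (v - 1) * C_12
Cofactor C_12 = -6
Want det = 0: -66 + (v - 1) * -6 = 0
  (v - 1) = 66 / -6 = -11
  v = 1 + (-11) = -10

Answer: -10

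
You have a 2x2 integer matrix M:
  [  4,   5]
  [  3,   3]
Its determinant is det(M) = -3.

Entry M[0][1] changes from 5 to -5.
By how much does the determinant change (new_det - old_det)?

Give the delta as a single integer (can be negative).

Answer: 30

Derivation:
Cofactor C_01 = -3
Entry delta = -5 - 5 = -10
Det delta = entry_delta * cofactor = -10 * -3 = 30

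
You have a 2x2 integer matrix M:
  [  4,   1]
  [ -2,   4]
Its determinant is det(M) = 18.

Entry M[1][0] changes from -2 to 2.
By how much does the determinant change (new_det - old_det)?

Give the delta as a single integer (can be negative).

Cofactor C_10 = -1
Entry delta = 2 - -2 = 4
Det delta = entry_delta * cofactor = 4 * -1 = -4

Answer: -4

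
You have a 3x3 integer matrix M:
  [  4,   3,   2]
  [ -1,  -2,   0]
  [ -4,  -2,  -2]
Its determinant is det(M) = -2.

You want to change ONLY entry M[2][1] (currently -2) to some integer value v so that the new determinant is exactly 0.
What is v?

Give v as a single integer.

Answer: -3

Derivation:
det is linear in entry M[2][1]: det = old_det + (v - -2) * C_21
Cofactor C_21 = -2
Want det = 0: -2 + (v - -2) * -2 = 0
  (v - -2) = 2 / -2 = -1
  v = -2 + (-1) = -3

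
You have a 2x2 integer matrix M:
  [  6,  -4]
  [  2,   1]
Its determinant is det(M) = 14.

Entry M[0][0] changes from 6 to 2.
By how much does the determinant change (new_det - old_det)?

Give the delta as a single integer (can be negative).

Answer: -4

Derivation:
Cofactor C_00 = 1
Entry delta = 2 - 6 = -4
Det delta = entry_delta * cofactor = -4 * 1 = -4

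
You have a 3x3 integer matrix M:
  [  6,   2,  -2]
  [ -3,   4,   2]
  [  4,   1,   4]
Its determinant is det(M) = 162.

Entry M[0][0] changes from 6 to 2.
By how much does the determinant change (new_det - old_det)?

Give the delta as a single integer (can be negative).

Cofactor C_00 = 14
Entry delta = 2 - 6 = -4
Det delta = entry_delta * cofactor = -4 * 14 = -56

Answer: -56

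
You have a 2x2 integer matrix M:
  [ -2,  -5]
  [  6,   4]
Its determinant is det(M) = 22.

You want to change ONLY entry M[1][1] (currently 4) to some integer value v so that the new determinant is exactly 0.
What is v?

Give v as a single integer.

Answer: 15

Derivation:
det is linear in entry M[1][1]: det = old_det + (v - 4) * C_11
Cofactor C_11 = -2
Want det = 0: 22 + (v - 4) * -2 = 0
  (v - 4) = -22 / -2 = 11
  v = 4 + (11) = 15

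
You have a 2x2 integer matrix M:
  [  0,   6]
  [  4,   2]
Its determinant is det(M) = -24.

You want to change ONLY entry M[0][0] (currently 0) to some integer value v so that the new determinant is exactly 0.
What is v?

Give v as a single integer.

Answer: 12

Derivation:
det is linear in entry M[0][0]: det = old_det + (v - 0) * C_00
Cofactor C_00 = 2
Want det = 0: -24 + (v - 0) * 2 = 0
  (v - 0) = 24 / 2 = 12
  v = 0 + (12) = 12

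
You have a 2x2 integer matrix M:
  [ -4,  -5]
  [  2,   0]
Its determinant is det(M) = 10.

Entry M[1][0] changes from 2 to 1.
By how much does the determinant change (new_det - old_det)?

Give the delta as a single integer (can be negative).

Answer: -5

Derivation:
Cofactor C_10 = 5
Entry delta = 1 - 2 = -1
Det delta = entry_delta * cofactor = -1 * 5 = -5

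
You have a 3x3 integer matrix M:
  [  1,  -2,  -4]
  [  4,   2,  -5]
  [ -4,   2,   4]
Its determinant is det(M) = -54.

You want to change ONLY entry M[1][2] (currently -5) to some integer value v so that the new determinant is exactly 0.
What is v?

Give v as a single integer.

Answer: 4

Derivation:
det is linear in entry M[1][2]: det = old_det + (v - -5) * C_12
Cofactor C_12 = 6
Want det = 0: -54 + (v - -5) * 6 = 0
  (v - -5) = 54 / 6 = 9
  v = -5 + (9) = 4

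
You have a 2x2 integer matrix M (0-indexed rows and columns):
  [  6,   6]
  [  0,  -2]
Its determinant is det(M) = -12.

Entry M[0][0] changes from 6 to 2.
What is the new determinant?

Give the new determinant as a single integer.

Answer: -4

Derivation:
det is linear in row 0: changing M[0][0] by delta changes det by delta * cofactor(0,0).
Cofactor C_00 = (-1)^(0+0) * minor(0,0) = -2
Entry delta = 2 - 6 = -4
Det delta = -4 * -2 = 8
New det = -12 + 8 = -4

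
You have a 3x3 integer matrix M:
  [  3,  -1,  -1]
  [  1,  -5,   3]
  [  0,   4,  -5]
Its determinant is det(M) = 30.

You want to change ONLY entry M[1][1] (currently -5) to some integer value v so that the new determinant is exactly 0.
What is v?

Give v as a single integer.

Answer: -3

Derivation:
det is linear in entry M[1][1]: det = old_det + (v - -5) * C_11
Cofactor C_11 = -15
Want det = 0: 30 + (v - -5) * -15 = 0
  (v - -5) = -30 / -15 = 2
  v = -5 + (2) = -3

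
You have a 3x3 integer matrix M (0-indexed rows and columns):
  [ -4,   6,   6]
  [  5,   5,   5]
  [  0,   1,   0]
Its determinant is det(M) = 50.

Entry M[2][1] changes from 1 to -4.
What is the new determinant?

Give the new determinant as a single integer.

Answer: -200

Derivation:
det is linear in row 2: changing M[2][1] by delta changes det by delta * cofactor(2,1).
Cofactor C_21 = (-1)^(2+1) * minor(2,1) = 50
Entry delta = -4 - 1 = -5
Det delta = -5 * 50 = -250
New det = 50 + -250 = -200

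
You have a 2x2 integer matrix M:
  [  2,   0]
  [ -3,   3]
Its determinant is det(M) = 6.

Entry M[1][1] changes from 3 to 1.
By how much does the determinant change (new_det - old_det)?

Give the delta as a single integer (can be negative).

Cofactor C_11 = 2
Entry delta = 1 - 3 = -2
Det delta = entry_delta * cofactor = -2 * 2 = -4

Answer: -4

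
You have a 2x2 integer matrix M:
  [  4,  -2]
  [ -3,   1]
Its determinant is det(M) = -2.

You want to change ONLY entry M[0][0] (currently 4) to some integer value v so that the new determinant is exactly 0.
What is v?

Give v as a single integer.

Answer: 6

Derivation:
det is linear in entry M[0][0]: det = old_det + (v - 4) * C_00
Cofactor C_00 = 1
Want det = 0: -2 + (v - 4) * 1 = 0
  (v - 4) = 2 / 1 = 2
  v = 4 + (2) = 6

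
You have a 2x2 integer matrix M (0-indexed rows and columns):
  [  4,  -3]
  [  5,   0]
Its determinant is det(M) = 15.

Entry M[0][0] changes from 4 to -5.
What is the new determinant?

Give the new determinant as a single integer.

Answer: 15

Derivation:
det is linear in row 0: changing M[0][0] by delta changes det by delta * cofactor(0,0).
Cofactor C_00 = (-1)^(0+0) * minor(0,0) = 0
Entry delta = -5 - 4 = -9
Det delta = -9 * 0 = 0
New det = 15 + 0 = 15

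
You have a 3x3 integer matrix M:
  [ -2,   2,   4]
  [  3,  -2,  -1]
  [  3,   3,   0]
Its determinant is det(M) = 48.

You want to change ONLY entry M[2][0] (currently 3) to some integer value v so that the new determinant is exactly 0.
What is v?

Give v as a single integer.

det is linear in entry M[2][0]: det = old_det + (v - 3) * C_20
Cofactor C_20 = 6
Want det = 0: 48 + (v - 3) * 6 = 0
  (v - 3) = -48 / 6 = -8
  v = 3 + (-8) = -5

Answer: -5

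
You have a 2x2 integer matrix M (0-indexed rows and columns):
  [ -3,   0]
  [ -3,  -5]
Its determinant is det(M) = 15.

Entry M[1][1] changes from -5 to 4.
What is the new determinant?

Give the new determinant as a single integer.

det is linear in row 1: changing M[1][1] by delta changes det by delta * cofactor(1,1).
Cofactor C_11 = (-1)^(1+1) * minor(1,1) = -3
Entry delta = 4 - -5 = 9
Det delta = 9 * -3 = -27
New det = 15 + -27 = -12

Answer: -12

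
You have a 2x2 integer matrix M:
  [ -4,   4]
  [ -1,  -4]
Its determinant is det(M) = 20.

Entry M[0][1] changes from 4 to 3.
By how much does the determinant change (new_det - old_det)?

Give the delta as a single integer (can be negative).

Cofactor C_01 = 1
Entry delta = 3 - 4 = -1
Det delta = entry_delta * cofactor = -1 * 1 = -1

Answer: -1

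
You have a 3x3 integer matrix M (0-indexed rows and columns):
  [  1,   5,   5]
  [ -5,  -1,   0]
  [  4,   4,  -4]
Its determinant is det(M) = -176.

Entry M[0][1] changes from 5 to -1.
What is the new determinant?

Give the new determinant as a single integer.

Answer: -56

Derivation:
det is linear in row 0: changing M[0][1] by delta changes det by delta * cofactor(0,1).
Cofactor C_01 = (-1)^(0+1) * minor(0,1) = -20
Entry delta = -1 - 5 = -6
Det delta = -6 * -20 = 120
New det = -176 + 120 = -56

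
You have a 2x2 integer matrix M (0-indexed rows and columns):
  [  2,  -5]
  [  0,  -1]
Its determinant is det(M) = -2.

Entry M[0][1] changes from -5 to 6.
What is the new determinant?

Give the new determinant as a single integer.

Answer: -2

Derivation:
det is linear in row 0: changing M[0][1] by delta changes det by delta * cofactor(0,1).
Cofactor C_01 = (-1)^(0+1) * minor(0,1) = 0
Entry delta = 6 - -5 = 11
Det delta = 11 * 0 = 0
New det = -2 + 0 = -2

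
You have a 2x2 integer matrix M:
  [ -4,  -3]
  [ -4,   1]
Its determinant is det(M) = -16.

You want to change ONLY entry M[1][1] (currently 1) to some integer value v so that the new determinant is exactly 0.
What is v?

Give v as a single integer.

det is linear in entry M[1][1]: det = old_det + (v - 1) * C_11
Cofactor C_11 = -4
Want det = 0: -16 + (v - 1) * -4 = 0
  (v - 1) = 16 / -4 = -4
  v = 1 + (-4) = -3

Answer: -3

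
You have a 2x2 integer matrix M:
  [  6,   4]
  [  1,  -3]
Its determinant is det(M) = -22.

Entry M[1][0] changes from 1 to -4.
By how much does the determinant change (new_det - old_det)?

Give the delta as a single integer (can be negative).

Answer: 20

Derivation:
Cofactor C_10 = -4
Entry delta = -4 - 1 = -5
Det delta = entry_delta * cofactor = -5 * -4 = 20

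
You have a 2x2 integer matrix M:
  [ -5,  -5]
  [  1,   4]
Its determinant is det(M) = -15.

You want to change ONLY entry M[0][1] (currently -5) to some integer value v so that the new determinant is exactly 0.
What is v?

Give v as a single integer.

Answer: -20

Derivation:
det is linear in entry M[0][1]: det = old_det + (v - -5) * C_01
Cofactor C_01 = -1
Want det = 0: -15 + (v - -5) * -1 = 0
  (v - -5) = 15 / -1 = -15
  v = -5 + (-15) = -20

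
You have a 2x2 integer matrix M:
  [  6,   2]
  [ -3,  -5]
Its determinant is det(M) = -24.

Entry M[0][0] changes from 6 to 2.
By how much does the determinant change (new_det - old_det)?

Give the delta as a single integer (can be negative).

Cofactor C_00 = -5
Entry delta = 2 - 6 = -4
Det delta = entry_delta * cofactor = -4 * -5 = 20

Answer: 20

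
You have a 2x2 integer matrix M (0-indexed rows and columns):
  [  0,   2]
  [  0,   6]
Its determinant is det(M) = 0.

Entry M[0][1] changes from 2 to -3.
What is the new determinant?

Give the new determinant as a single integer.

det is linear in row 0: changing M[0][1] by delta changes det by delta * cofactor(0,1).
Cofactor C_01 = (-1)^(0+1) * minor(0,1) = 0
Entry delta = -3 - 2 = -5
Det delta = -5 * 0 = 0
New det = 0 + 0 = 0

Answer: 0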